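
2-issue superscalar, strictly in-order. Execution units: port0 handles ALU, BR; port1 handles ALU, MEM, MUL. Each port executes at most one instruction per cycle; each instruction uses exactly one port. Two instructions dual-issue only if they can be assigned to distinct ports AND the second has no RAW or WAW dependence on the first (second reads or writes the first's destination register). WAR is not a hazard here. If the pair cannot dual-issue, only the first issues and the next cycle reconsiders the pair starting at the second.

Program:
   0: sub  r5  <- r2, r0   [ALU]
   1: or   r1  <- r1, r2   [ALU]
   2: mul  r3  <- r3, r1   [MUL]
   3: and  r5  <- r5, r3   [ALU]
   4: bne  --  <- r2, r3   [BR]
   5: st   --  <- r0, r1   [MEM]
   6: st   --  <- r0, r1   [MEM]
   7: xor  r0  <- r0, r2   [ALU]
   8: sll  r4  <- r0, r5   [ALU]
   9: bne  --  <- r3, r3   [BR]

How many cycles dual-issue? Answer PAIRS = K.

PAIRS = 4

#0 head=0: sub;or i0,i1 2-wide
#1 head=2: mul i2 RAW r3
#2 head=3: and;bne i3,i4 2-wide
#3 head=5: st i5 no-port MEM/MEM
#4 head=6: st;xor i6,i7 2-wide
#5 head=8: sll;bne i8,i9 2-wide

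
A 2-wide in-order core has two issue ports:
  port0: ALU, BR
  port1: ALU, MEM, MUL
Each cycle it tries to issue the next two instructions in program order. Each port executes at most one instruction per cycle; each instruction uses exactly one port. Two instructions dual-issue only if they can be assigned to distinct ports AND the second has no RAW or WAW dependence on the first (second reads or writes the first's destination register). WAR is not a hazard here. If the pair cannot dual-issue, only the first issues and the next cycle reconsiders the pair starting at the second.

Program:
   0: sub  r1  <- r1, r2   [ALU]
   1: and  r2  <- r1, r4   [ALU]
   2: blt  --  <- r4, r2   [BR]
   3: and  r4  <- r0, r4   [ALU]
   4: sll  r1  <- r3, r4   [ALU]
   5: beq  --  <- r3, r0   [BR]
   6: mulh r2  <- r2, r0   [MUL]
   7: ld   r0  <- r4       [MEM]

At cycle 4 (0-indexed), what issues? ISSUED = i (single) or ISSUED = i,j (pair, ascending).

ISSUED = 6

0. sub @i0  | RAW r1
1. and @i1  | RAW r2
2. blt;and @i2+i3  | dual
3. sll;beq @i4+i5  | dual
4. mulh @i6  | no-port MUL/MEM
5. ld @i7  | tail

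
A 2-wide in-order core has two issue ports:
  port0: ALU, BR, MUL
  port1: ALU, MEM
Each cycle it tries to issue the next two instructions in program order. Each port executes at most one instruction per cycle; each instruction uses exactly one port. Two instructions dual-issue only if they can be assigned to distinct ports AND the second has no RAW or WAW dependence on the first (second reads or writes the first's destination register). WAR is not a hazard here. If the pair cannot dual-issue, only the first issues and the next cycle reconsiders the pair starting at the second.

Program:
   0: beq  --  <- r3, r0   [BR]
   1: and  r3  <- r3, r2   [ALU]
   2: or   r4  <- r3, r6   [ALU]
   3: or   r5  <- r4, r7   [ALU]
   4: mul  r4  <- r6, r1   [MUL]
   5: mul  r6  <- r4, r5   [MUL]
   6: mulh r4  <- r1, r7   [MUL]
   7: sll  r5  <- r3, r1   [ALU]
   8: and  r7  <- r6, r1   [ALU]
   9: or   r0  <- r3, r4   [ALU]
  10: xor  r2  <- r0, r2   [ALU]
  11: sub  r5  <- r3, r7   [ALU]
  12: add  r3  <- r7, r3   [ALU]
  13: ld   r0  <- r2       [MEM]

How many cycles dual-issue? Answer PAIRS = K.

  cy0 -> i0/i1 (beq.BR and.ALU) 2-wide
  cy1 -> i2 (or.ALU) RAW r4
  cy2 -> i3/i4 (or.ALU mul.MUL) 2-wide
  cy3 -> i5 (mul.MUL) no-port MUL/MUL
  cy4 -> i6/i7 (mulh.MUL sll.ALU) 2-wide
  cy5 -> i8/i9 (and.ALU or.ALU) 2-wide
  cy6 -> i10/i11 (xor.ALU sub.ALU) 2-wide
  cy7 -> i12/i13 (add.ALU ld.MEM) 2-wide

PAIRS = 6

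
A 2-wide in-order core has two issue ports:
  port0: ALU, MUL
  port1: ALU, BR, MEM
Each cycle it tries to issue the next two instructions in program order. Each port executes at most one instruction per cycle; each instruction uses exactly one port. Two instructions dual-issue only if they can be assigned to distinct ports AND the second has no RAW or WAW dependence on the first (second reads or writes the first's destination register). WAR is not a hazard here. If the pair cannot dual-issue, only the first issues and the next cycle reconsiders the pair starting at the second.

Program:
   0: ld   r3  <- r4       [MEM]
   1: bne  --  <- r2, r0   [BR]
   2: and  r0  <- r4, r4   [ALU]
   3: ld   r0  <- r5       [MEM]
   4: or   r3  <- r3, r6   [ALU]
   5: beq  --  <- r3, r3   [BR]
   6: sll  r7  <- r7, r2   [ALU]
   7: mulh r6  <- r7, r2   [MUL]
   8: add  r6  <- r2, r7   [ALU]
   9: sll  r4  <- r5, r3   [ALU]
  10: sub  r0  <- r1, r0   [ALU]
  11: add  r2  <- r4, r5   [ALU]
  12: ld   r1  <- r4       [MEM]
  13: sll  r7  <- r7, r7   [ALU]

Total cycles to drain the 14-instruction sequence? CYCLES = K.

c0: i0 ld.MEM  no-port MEM/BR
c1: i1/i2 bne.BR+and.ALU  dual
c2: i3/i4 ld.MEM+or.ALU  dual
c3: i5/i6 beq.BR+sll.ALU  dual
c4: i7 mulh.MUL  WAW r6
c5: i8/i9 add.ALU+sll.ALU  dual
c6: i10/i11 sub.ALU+add.ALU  dual
c7: i12/i13 ld.MEM+sll.ALU  dual

CYCLES = 8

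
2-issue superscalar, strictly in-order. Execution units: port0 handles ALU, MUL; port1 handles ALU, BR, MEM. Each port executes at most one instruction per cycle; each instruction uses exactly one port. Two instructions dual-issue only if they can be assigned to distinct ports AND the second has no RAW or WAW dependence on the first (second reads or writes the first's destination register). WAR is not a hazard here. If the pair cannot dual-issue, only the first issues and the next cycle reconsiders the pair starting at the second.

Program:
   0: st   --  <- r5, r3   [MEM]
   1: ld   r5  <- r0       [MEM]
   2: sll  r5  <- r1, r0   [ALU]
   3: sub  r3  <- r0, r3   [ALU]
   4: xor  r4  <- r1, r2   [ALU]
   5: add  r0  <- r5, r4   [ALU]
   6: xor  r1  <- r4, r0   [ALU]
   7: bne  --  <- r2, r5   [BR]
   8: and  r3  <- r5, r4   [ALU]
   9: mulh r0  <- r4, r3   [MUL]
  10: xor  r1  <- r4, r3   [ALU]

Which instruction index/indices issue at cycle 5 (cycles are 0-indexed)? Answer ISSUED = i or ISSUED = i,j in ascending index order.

0. st @i0  | no-port MEM/MEM
1. ld @i1  | WAW r5
2. sll/sub @i2/i3  | pair
3. xor @i4  | RAW r4
4. add @i5  | RAW r0
5. xor/bne @i6/i7  | pair
6. and @i8  | RAW r3
7. mulh/xor @i9/i10  | pair

ISSUED = 6,7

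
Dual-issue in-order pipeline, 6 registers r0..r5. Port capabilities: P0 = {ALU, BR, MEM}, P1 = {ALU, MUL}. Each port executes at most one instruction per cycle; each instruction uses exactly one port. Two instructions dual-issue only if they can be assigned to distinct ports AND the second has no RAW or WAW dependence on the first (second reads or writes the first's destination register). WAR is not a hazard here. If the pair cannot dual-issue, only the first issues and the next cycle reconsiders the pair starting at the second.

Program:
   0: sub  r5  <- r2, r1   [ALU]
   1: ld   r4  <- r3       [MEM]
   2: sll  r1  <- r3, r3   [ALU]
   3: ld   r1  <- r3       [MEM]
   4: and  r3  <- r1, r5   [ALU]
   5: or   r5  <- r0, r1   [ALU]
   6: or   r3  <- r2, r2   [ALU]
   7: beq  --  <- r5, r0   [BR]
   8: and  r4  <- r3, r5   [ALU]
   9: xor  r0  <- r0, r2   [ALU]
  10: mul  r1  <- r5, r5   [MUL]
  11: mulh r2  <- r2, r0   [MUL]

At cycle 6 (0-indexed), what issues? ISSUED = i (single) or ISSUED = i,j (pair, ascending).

0. sub.ALU+ld.MEM @i0,i1  | dual
1. sll.ALU @i2  | WAW r1
2. ld.MEM @i3  | RAW r1
3. and.ALU+or.ALU @i4,i5  | dual
4. or.ALU+beq.BR @i6,i7  | dual
5. and.ALU+xor.ALU @i8,i9  | dual
6. mul.MUL @i10  | no-port MUL/MUL
7. mulh.MUL @i11  | tail

ISSUED = 10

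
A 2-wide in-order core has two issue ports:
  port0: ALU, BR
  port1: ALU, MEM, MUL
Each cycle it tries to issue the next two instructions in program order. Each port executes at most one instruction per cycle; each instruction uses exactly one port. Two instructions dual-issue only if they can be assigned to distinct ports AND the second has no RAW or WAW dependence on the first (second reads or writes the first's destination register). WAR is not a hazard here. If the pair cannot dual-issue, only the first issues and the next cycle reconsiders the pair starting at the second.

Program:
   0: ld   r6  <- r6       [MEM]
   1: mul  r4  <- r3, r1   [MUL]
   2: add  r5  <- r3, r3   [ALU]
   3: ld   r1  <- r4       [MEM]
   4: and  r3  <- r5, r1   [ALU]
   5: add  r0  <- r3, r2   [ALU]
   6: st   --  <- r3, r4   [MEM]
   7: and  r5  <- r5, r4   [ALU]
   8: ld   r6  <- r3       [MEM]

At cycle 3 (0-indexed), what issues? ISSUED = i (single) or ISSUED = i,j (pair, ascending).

c0: i0 ld  no-port MEM/MUL
c1: i1/i2 mul;add  2-wide
c2: i3 ld  RAW r1
c3: i4 and  RAW r3
c4: i5/i6 add;st  2-wide
c5: i7/i8 and;ld  2-wide

ISSUED = 4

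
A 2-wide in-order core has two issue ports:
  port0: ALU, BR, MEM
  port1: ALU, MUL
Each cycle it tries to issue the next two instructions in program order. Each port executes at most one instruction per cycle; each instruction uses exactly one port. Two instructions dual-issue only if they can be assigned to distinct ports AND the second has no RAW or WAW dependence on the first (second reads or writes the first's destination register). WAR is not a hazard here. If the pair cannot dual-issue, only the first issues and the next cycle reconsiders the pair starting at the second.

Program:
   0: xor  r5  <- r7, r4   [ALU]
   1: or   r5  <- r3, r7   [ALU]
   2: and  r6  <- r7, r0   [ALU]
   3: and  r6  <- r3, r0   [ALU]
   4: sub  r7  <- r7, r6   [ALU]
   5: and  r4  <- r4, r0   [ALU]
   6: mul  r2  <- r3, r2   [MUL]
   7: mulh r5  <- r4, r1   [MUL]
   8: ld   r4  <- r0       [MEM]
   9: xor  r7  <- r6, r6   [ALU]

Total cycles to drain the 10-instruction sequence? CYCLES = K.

CYCLES = 7

#0 head=0: xor.ALU i0 WAW r5
#1 head=1: or.ALU+and.ALU i1+i2 pair
#2 head=3: and.ALU i3 RAW r6
#3 head=4: sub.ALU+and.ALU i4+i5 pair
#4 head=6: mul.MUL i6 no-port MUL/MUL
#5 head=7: mulh.MUL+ld.MEM i7+i8 pair
#6 head=9: xor.ALU i9 tail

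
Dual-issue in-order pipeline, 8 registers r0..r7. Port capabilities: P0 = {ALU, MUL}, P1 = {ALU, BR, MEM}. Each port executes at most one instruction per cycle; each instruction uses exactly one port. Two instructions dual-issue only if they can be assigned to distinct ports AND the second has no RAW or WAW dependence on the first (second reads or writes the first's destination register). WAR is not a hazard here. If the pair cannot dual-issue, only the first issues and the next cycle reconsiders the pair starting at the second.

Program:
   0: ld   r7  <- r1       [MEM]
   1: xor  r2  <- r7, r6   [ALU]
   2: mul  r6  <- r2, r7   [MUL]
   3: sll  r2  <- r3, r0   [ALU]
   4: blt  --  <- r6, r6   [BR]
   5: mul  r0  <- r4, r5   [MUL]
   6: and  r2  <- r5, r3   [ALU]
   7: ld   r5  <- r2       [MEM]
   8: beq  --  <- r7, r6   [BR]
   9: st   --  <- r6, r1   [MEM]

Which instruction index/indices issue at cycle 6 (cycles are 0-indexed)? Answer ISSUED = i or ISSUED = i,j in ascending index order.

#0 head=0: ld.MEM i0 RAW r7
#1 head=1: xor.ALU i1 RAW r2
#2 head=2: mul.MUL;sll.ALU i2&i3 pair
#3 head=4: blt.BR;mul.MUL i4&i5 pair
#4 head=6: and.ALU i6 RAW r2
#5 head=7: ld.MEM i7 no-port MEM/BR
#6 head=8: beq.BR i8 no-port BR/MEM
#7 head=9: st.MEM i9 tail

ISSUED = 8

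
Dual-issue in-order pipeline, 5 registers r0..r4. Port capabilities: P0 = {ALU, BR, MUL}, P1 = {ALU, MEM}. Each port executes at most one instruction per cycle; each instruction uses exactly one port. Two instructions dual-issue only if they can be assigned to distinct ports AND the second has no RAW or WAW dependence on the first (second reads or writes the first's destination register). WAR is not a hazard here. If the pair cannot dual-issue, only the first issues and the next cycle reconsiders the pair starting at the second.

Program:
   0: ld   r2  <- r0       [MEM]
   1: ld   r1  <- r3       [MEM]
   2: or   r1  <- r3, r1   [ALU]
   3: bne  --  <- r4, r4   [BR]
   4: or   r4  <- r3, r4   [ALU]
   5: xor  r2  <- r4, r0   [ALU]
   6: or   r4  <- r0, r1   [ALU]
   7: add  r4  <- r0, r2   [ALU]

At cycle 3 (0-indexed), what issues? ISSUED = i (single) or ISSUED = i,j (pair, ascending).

ISSUED = 4

t=0 i0:ld.MEM ; no-port MEM/MEM
t=1 i1:ld.MEM ; RAW+WAW r1
t=2 i2+i3:or.ALU+bne.BR ; pair
t=3 i4:or.ALU ; RAW r4
t=4 i5+i6:xor.ALU+or.ALU ; pair
t=5 i7:add.ALU ; tail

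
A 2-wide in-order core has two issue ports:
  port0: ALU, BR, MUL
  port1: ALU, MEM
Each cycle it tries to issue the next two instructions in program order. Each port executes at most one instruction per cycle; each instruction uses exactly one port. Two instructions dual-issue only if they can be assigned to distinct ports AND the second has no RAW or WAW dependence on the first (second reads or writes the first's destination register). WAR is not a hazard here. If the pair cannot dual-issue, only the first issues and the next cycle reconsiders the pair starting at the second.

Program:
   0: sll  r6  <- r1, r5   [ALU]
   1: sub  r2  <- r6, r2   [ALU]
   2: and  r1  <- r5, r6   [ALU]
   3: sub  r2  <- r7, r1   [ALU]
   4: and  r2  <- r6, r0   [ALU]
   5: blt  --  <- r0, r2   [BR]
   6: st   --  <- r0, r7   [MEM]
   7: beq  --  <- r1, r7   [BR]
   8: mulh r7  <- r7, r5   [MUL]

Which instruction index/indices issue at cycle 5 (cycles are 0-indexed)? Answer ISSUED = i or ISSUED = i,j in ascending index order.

  cy0 -> i0 (sll) RAW r6
  cy1 -> i1&i2 (sub/and) 2-wide
  cy2 -> i3 (sub) WAW r2
  cy3 -> i4 (and) RAW r2
  cy4 -> i5&i6 (blt/st) 2-wide
  cy5 -> i7 (beq) no-port BR/MUL
  cy6 -> i8 (mulh) tail

ISSUED = 7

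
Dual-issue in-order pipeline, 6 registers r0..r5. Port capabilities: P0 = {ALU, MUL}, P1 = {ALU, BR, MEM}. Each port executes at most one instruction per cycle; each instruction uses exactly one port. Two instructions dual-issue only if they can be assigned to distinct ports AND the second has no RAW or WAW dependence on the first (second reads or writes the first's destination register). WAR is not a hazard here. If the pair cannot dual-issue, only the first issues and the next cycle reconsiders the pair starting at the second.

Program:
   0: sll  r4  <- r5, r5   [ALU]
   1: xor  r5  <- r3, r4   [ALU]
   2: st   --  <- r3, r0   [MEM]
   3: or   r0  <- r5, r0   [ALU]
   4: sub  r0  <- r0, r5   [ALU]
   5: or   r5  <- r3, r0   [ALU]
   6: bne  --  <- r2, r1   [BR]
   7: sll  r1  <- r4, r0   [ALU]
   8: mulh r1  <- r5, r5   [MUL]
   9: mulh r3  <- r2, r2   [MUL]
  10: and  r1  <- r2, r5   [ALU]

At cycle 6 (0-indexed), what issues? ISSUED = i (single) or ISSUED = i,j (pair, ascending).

ISSUED = 8

c0: i0 sll.ALU  RAW r4
c1: i1&i2 xor.ALU;st.MEM  pair
c2: i3 or.ALU  RAW+WAW r0
c3: i4 sub.ALU  RAW r0
c4: i5&i6 or.ALU;bne.BR  pair
c5: i7 sll.ALU  WAW r1
c6: i8 mulh.MUL  no-port MUL/MUL
c7: i9&i10 mulh.MUL;and.ALU  pair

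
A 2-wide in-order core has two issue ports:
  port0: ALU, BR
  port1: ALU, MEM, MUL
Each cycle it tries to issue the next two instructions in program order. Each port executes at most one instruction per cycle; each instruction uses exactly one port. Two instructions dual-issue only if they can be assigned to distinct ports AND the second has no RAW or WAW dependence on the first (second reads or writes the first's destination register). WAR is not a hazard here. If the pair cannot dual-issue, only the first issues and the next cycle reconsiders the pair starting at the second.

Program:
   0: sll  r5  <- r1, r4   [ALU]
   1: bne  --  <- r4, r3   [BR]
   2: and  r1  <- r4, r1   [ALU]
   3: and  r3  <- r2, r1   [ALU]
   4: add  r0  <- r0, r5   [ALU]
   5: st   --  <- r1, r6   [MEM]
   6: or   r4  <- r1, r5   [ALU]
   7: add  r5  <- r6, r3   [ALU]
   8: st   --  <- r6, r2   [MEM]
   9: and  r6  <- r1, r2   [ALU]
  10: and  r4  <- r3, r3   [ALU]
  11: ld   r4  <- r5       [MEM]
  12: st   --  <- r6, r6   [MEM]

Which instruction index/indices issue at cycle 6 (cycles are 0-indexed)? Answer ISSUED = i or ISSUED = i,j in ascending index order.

[0] i0/i1  sll bne  -- dual
[1] i2  and  -- RAW r1
[2] i3/i4  and add  -- dual
[3] i5/i6  st or  -- dual
[4] i7/i8  add st  -- dual
[5] i9/i10  and and  -- dual
[6] i11  ld  -- no-port MEM/MEM
[7] i12  st  -- tail

ISSUED = 11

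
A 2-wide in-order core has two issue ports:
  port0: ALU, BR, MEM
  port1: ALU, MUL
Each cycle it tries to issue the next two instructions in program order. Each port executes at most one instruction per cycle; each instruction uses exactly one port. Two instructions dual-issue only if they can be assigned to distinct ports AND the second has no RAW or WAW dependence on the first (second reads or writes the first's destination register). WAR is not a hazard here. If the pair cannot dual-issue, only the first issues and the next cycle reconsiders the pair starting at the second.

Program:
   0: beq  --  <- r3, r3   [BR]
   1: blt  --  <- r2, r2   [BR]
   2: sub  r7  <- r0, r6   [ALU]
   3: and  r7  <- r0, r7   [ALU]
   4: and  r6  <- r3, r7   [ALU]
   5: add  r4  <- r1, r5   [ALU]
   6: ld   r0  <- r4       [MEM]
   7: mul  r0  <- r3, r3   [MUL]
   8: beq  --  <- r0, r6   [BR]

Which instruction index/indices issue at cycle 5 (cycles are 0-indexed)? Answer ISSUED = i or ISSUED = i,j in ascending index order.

  cy0 -> i0 (beq.BR) no-port BR/BR
  cy1 -> i1+i2 (blt.BR;sub.ALU) 2-wide
  cy2 -> i3 (and.ALU) RAW r7
  cy3 -> i4+i5 (and.ALU;add.ALU) 2-wide
  cy4 -> i6 (ld.MEM) WAW r0
  cy5 -> i7 (mul.MUL) RAW r0
  cy6 -> i8 (beq.BR) tail

ISSUED = 7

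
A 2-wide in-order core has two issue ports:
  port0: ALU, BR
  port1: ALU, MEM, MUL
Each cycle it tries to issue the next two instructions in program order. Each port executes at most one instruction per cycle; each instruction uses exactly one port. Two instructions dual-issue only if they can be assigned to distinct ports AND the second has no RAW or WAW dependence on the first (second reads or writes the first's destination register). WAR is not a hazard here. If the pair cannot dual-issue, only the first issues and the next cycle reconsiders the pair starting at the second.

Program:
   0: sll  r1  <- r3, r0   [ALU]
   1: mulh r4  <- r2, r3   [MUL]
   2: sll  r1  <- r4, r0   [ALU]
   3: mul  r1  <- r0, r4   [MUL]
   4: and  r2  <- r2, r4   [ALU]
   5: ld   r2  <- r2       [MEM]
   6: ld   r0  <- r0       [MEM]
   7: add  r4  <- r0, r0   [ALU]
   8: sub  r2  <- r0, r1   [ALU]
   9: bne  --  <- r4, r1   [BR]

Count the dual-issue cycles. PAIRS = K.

0. sll mulh @i0,i1  | dual
1. sll @i2  | WAW r1
2. mul and @i3,i4  | dual
3. ld @i5  | no-port MEM/MEM
4. ld @i6  | RAW r0
5. add sub @i7,i8  | dual
6. bne @i9  | tail

PAIRS = 3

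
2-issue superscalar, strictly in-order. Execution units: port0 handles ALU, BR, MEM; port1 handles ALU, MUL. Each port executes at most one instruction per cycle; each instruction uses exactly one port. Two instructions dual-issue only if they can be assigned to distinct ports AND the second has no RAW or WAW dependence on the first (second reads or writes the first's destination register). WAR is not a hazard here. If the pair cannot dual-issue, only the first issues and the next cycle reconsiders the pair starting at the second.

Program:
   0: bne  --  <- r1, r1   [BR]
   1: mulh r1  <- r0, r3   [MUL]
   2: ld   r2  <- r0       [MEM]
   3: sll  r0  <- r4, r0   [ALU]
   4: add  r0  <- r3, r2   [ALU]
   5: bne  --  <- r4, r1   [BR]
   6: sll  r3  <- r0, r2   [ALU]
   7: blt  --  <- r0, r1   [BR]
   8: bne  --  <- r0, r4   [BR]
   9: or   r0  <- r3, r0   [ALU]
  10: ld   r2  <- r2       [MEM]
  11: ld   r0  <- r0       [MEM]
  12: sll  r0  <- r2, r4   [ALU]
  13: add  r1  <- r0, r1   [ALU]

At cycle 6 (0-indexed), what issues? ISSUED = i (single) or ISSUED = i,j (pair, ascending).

ISSUED = 11

0. bne.BR;mulh.MUL @i0/i1  | 2-wide
1. ld.MEM;sll.ALU @i2/i3  | 2-wide
2. add.ALU;bne.BR @i4/i5  | 2-wide
3. sll.ALU;blt.BR @i6/i7  | 2-wide
4. bne.BR;or.ALU @i8/i9  | 2-wide
5. ld.MEM @i10  | no-port MEM/MEM
6. ld.MEM @i11  | WAW r0
7. sll.ALU @i12  | RAW r0
8. add.ALU @i13  | tail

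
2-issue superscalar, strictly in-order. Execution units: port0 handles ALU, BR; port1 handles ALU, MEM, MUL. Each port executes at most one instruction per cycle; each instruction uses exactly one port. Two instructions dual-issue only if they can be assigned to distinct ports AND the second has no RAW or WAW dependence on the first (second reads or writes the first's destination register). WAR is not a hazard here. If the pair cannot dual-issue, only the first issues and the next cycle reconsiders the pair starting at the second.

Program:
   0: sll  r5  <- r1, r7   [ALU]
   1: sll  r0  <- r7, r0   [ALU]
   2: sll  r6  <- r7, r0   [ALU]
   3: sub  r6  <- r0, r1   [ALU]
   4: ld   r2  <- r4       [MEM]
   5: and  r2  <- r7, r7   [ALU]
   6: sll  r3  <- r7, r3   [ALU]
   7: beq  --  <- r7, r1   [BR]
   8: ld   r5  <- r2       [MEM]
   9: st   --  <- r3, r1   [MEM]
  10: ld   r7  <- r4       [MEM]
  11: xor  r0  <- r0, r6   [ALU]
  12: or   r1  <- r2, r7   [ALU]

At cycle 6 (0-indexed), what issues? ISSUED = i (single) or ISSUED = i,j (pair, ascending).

ISSUED = 10,11

0. sll/sll @i0+i1  | pair
1. sll @i2  | WAW r6
2. sub/ld @i3+i4  | pair
3. and/sll @i5+i6  | pair
4. beq/ld @i7+i8  | pair
5. st @i9  | no-port MEM/MEM
6. ld/xor @i10+i11  | pair
7. or @i12  | tail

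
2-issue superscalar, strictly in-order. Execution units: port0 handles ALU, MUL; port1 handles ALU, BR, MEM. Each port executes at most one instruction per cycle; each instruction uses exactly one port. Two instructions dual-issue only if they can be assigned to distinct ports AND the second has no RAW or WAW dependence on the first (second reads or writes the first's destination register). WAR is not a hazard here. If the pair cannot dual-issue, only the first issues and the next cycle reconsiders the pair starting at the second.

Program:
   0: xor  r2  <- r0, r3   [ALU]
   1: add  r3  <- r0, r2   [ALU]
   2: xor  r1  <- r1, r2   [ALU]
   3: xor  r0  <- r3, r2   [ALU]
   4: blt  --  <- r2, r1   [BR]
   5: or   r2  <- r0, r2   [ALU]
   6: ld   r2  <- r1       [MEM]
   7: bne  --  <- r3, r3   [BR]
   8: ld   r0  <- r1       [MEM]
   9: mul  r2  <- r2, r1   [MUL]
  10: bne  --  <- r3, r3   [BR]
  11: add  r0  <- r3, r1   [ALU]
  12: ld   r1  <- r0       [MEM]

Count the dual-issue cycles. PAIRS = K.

c0: i0 xor.ALU  RAW r2
c1: i1&i2 add.ALU/xor.ALU  dual
c2: i3&i4 xor.ALU/blt.BR  dual
c3: i5 or.ALU  WAW r2
c4: i6 ld.MEM  no-port MEM/BR
c5: i7 bne.BR  no-port BR/MEM
c6: i8&i9 ld.MEM/mul.MUL  dual
c7: i10&i11 bne.BR/add.ALU  dual
c8: i12 ld.MEM  tail

PAIRS = 4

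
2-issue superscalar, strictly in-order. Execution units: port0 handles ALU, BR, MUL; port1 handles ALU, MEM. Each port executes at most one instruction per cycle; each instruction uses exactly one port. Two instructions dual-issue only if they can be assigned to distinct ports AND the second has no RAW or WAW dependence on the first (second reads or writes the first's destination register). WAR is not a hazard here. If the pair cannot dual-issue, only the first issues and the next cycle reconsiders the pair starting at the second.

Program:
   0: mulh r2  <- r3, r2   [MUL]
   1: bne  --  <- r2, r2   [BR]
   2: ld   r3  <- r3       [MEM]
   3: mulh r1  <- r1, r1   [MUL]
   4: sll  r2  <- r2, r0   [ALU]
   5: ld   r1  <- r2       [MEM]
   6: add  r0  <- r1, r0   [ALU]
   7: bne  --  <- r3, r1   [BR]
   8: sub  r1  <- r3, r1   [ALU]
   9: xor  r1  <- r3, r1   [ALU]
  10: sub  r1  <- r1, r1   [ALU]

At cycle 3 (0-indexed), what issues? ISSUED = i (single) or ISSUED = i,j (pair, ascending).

ISSUED = 5

[0] i0  mulh  -- no-port MUL/BR
[1] i1,i2  bne;ld  -- 2-wide
[2] i3,i4  mulh;sll  -- 2-wide
[3] i5  ld  -- RAW r1
[4] i6,i7  add;bne  -- 2-wide
[5] i8  sub  -- RAW+WAW r1
[6] i9  xor  -- RAW+WAW r1
[7] i10  sub  -- tail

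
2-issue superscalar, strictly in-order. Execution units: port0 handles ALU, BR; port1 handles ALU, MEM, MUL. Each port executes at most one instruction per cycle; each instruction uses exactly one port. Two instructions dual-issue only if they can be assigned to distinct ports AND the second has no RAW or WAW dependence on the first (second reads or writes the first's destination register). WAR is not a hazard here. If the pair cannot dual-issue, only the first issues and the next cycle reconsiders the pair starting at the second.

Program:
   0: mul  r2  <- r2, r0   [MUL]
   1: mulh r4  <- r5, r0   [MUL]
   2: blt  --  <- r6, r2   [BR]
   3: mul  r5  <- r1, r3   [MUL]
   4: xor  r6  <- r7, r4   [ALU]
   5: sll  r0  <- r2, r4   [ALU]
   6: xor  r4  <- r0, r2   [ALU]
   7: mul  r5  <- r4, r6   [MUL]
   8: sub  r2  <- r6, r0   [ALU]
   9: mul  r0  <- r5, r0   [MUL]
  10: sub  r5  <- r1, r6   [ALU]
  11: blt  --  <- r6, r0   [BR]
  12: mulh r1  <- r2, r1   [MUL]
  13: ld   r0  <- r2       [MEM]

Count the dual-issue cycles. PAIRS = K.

PAIRS = 5

  cy0 -> i0 (mul) no-port MUL/MUL
  cy1 -> i1,i2 (mulh+blt) pair
  cy2 -> i3,i4 (mul+xor) pair
  cy3 -> i5 (sll) RAW r0
  cy4 -> i6 (xor) RAW r4
  cy5 -> i7,i8 (mul+sub) pair
  cy6 -> i9,i10 (mul+sub) pair
  cy7 -> i11,i12 (blt+mulh) pair
  cy8 -> i13 (ld) tail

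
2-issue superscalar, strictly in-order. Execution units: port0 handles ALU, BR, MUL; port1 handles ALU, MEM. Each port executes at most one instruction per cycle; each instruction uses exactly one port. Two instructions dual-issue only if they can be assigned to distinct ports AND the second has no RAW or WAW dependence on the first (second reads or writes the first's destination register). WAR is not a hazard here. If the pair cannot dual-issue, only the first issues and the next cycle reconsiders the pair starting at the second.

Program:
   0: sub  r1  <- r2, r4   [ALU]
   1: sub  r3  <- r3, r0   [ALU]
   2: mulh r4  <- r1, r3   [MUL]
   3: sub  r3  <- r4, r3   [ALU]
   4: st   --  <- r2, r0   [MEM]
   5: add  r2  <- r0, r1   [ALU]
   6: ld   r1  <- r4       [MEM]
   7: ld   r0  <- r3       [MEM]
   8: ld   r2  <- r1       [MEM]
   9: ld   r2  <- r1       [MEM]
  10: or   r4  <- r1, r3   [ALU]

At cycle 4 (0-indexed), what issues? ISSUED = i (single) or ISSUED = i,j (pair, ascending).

  cy0 -> i0&i1 (sub+sub) dual
  cy1 -> i2 (mulh) RAW r4
  cy2 -> i3&i4 (sub+st) dual
  cy3 -> i5&i6 (add+ld) dual
  cy4 -> i7 (ld) no-port MEM/MEM
  cy5 -> i8 (ld) no-port MEM/MEM
  cy6 -> i9&i10 (ld+or) dual

ISSUED = 7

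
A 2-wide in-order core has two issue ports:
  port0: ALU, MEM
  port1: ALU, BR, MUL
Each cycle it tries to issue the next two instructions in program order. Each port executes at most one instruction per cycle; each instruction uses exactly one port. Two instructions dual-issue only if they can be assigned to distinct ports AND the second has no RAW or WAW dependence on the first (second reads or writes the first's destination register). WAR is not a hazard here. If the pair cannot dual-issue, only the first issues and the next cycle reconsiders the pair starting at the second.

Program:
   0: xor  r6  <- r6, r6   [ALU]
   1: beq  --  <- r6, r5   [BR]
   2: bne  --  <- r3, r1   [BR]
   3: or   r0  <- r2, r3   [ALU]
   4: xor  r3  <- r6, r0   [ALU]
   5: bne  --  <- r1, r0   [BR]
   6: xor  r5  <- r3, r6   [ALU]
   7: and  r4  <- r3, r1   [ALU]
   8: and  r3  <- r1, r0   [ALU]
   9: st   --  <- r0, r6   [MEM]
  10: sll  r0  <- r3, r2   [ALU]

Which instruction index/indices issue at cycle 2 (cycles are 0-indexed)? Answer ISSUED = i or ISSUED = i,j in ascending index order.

ISSUED = 2,3

c0: i0 xor  RAW r6
c1: i1 beq  no-port BR/BR
c2: i2,i3 bne or  2-wide
c3: i4,i5 xor bne  2-wide
c4: i6,i7 xor and  2-wide
c5: i8,i9 and st  2-wide
c6: i10 sll  tail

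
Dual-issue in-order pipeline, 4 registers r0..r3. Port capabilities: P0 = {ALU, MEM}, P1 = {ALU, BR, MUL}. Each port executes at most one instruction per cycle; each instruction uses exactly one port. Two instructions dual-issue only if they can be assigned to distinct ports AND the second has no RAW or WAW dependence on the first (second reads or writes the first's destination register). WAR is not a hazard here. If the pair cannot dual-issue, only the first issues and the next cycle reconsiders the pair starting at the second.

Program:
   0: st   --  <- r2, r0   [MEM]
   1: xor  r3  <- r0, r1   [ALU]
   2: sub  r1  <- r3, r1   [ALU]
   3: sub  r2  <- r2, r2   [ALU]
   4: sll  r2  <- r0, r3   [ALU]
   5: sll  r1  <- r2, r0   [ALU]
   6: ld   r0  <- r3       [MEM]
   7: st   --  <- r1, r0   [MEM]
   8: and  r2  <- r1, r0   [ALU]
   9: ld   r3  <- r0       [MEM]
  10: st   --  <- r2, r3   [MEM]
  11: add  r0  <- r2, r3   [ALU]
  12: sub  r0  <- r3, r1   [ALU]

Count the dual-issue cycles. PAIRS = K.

PAIRS = 5

[0] i0/i1  st.MEM/xor.ALU  -- 2-wide
[1] i2/i3  sub.ALU/sub.ALU  -- 2-wide
[2] i4  sll.ALU  -- RAW r2
[3] i5/i6  sll.ALU/ld.MEM  -- 2-wide
[4] i7/i8  st.MEM/and.ALU  -- 2-wide
[5] i9  ld.MEM  -- no-port MEM/MEM
[6] i10/i11  st.MEM/add.ALU  -- 2-wide
[7] i12  sub.ALU  -- tail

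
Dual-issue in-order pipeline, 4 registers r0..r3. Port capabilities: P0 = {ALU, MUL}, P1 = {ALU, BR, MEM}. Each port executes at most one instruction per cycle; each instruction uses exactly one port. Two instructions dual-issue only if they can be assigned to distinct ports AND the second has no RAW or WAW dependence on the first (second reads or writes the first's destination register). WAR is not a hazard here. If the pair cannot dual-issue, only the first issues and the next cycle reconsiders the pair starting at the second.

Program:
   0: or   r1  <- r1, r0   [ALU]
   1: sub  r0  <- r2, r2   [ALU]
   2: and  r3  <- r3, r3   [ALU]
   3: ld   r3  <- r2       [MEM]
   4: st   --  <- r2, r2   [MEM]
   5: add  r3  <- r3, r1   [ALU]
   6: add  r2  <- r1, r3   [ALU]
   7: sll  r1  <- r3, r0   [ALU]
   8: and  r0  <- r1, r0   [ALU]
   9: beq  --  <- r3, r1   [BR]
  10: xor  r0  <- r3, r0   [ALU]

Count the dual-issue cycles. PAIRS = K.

t=0 i0,i1:or;sub ; dual
t=1 i2:and ; WAW r3
t=2 i3:ld ; no-port MEM/MEM
t=3 i4,i5:st;add ; dual
t=4 i6,i7:add;sll ; dual
t=5 i8,i9:and;beq ; dual
t=6 i10:xor ; tail

PAIRS = 4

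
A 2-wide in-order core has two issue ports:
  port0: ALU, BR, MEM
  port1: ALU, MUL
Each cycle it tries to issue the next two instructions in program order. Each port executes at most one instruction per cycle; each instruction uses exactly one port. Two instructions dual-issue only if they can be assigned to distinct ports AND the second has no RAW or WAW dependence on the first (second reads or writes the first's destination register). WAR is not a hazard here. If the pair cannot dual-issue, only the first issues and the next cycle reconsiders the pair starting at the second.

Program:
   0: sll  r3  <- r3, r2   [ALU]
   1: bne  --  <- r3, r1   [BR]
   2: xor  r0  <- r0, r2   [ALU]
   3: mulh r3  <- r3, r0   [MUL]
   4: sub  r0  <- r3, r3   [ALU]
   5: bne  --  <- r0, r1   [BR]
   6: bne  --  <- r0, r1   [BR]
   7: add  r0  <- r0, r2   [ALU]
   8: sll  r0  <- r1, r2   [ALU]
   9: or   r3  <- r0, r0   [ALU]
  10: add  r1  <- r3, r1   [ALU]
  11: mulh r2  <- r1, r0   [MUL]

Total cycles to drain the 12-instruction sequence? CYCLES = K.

CYCLES = 10

  cy0 -> i0 (sll) RAW r3
  cy1 -> i1,i2 (bne/xor) 2-wide
  cy2 -> i3 (mulh) RAW r3
  cy3 -> i4 (sub) RAW r0
  cy4 -> i5 (bne) no-port BR/BR
  cy5 -> i6,i7 (bne/add) 2-wide
  cy6 -> i8 (sll) RAW r0
  cy7 -> i9 (or) RAW r3
  cy8 -> i10 (add) RAW r1
  cy9 -> i11 (mulh) tail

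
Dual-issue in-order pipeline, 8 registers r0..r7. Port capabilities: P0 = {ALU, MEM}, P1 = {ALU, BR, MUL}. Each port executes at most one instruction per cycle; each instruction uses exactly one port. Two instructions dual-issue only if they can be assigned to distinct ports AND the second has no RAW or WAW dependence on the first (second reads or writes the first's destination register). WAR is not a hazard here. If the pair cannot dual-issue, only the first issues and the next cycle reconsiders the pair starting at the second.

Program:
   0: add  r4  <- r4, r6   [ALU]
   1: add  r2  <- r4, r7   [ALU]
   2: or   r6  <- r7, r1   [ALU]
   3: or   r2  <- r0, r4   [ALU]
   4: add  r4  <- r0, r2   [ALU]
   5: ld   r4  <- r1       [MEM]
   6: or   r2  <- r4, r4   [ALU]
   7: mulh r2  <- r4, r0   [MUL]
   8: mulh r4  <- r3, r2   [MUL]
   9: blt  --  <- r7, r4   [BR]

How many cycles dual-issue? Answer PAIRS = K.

t=0 i0:add.ALU ; RAW r4
t=1 i1/i2:add.ALU;or.ALU ; 2-wide
t=2 i3:or.ALU ; RAW r2
t=3 i4:add.ALU ; WAW r4
t=4 i5:ld.MEM ; RAW r4
t=5 i6:or.ALU ; WAW r2
t=6 i7:mulh.MUL ; no-port MUL/MUL
t=7 i8:mulh.MUL ; no-port MUL/BR
t=8 i9:blt.BR ; tail

PAIRS = 1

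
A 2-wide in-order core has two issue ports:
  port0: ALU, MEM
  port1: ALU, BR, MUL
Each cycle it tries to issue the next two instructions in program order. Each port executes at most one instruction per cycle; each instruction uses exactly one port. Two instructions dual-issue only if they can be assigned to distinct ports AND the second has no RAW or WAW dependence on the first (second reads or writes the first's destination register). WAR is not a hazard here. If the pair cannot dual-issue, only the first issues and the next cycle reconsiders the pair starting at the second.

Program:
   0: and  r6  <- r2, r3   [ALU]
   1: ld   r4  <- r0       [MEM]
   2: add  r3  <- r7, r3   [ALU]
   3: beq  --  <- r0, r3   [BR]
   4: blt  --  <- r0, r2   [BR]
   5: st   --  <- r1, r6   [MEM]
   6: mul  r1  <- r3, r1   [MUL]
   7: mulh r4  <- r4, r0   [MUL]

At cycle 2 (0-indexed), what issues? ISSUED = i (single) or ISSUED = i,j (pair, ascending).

ISSUED = 3

[0] i0+i1  and/ld  -- dual
[1] i2  add  -- RAW r3
[2] i3  beq  -- no-port BR/BR
[3] i4+i5  blt/st  -- dual
[4] i6  mul  -- no-port MUL/MUL
[5] i7  mulh  -- tail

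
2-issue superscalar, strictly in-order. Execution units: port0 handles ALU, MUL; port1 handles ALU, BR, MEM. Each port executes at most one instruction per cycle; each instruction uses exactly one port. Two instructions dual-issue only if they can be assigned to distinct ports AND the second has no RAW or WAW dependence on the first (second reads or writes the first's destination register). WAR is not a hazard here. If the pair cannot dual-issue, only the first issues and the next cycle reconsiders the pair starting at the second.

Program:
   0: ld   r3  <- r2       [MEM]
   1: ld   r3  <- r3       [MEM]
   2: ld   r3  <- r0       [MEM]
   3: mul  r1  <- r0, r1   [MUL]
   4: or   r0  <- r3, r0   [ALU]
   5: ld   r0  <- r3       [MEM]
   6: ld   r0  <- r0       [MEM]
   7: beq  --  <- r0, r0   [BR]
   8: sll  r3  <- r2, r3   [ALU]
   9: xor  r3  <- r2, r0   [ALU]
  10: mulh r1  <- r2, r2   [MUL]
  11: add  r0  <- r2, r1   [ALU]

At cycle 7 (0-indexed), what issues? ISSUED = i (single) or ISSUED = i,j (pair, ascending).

  cy0 -> i0 (ld.MEM) no-port MEM/MEM
  cy1 -> i1 (ld.MEM) no-port MEM/MEM
  cy2 -> i2,i3 (ld.MEM;mul.MUL) dual
  cy3 -> i4 (or.ALU) WAW r0
  cy4 -> i5 (ld.MEM) no-port MEM/MEM
  cy5 -> i6 (ld.MEM) no-port MEM/BR
  cy6 -> i7,i8 (beq.BR;sll.ALU) dual
  cy7 -> i9,i10 (xor.ALU;mulh.MUL) dual
  cy8 -> i11 (add.ALU) tail

ISSUED = 9,10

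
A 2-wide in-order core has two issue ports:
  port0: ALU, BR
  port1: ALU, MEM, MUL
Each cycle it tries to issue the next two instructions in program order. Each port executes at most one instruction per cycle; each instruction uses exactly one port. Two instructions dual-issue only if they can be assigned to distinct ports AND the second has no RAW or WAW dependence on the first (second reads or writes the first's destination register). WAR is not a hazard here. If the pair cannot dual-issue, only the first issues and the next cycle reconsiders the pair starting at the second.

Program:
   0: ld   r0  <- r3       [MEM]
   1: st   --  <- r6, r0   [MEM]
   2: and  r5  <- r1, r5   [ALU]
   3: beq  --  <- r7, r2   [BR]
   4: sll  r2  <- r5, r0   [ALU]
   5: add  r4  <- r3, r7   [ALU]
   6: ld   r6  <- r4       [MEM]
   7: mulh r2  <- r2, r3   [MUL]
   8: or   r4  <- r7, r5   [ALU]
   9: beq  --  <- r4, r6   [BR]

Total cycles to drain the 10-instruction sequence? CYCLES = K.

0. ld @i0  | no-port MEM/MEM
1. st+and @i1,i2  | pair
2. beq+sll @i3,i4  | pair
3. add @i5  | RAW r4
4. ld @i6  | no-port MEM/MUL
5. mulh+or @i7,i8  | pair
6. beq @i9  | tail

CYCLES = 7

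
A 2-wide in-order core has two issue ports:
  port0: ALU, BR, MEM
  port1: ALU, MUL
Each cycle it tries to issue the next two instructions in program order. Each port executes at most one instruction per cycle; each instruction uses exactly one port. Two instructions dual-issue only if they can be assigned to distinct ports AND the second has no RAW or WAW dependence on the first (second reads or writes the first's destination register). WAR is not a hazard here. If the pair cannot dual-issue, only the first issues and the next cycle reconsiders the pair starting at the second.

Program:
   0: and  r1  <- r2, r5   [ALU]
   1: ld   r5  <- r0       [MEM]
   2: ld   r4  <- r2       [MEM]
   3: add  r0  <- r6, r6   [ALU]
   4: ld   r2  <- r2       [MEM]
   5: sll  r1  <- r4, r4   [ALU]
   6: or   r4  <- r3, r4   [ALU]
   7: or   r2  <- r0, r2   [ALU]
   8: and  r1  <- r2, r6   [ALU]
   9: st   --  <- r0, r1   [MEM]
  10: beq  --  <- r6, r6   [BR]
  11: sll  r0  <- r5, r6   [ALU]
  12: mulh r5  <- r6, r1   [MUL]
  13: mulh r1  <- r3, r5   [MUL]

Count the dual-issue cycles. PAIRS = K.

[0] i0,i1  and/ld  -- dual
[1] i2,i3  ld/add  -- dual
[2] i4,i5  ld/sll  -- dual
[3] i6,i7  or/or  -- dual
[4] i8  and  -- RAW r1
[5] i9  st  -- no-port MEM/BR
[6] i10,i11  beq/sll  -- dual
[7] i12  mulh  -- no-port MUL/MUL
[8] i13  mulh  -- tail

PAIRS = 5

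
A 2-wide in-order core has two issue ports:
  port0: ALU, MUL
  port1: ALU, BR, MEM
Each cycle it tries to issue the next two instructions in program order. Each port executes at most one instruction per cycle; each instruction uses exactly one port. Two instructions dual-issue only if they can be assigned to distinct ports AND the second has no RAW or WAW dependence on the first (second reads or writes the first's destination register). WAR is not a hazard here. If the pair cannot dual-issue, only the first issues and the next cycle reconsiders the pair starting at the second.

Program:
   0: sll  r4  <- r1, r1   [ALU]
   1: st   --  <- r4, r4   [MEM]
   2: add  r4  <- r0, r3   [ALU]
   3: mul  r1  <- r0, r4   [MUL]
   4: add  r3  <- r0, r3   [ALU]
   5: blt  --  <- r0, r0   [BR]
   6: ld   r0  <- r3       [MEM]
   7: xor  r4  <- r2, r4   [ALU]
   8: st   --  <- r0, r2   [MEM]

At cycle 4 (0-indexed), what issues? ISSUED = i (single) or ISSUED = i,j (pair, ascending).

ISSUED = 6,7

c0: i0 sll.ALU  RAW r4
c1: i1,i2 st.MEM;add.ALU  dual
c2: i3,i4 mul.MUL;add.ALU  dual
c3: i5 blt.BR  no-port BR/MEM
c4: i6,i7 ld.MEM;xor.ALU  dual
c5: i8 st.MEM  tail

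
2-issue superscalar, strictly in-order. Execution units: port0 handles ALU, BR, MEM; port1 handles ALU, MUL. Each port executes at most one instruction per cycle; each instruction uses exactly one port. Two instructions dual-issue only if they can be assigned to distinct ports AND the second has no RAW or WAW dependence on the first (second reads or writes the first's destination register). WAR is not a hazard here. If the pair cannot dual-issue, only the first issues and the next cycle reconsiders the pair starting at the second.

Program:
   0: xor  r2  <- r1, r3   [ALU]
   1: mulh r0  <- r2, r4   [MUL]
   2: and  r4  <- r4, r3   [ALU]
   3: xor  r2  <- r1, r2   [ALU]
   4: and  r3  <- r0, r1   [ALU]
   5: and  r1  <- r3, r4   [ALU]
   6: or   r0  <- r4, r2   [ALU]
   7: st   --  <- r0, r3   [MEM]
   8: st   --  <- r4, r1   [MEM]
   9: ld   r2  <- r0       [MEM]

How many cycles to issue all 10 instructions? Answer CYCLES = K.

c0: i0 xor  RAW r2
c1: i1&i2 mulh/and  pair
c2: i3&i4 xor/and  pair
c3: i5&i6 and/or  pair
c4: i7 st  no-port MEM/MEM
c5: i8 st  no-port MEM/MEM
c6: i9 ld  tail

CYCLES = 7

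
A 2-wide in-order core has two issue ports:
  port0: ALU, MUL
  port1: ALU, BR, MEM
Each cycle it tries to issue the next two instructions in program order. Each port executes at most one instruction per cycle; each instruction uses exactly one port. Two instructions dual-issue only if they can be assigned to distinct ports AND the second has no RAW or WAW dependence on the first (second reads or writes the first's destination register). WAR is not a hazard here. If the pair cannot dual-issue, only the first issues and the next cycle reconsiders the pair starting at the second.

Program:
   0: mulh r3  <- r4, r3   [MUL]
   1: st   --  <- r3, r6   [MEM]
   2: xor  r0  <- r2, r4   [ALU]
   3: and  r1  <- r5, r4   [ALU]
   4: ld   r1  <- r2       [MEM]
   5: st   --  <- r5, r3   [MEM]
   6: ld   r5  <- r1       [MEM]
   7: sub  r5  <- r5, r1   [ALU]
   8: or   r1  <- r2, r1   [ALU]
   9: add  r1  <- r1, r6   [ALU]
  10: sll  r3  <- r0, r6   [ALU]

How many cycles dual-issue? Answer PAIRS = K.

t=0 i0:mulh ; RAW r3
t=1 i1+i2:st/xor ; dual
t=2 i3:and ; WAW r1
t=3 i4:ld ; no-port MEM/MEM
t=4 i5:st ; no-port MEM/MEM
t=5 i6:ld ; RAW+WAW r5
t=6 i7+i8:sub/or ; dual
t=7 i9+i10:add/sll ; dual

PAIRS = 3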